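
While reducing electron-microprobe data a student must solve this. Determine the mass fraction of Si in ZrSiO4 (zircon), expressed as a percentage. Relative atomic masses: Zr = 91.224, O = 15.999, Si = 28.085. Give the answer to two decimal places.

Formula mass = 1×91.224 + 1×28.085 + 4×15.999 = 183.305 g/mol, of which 28.085 g is Si.
So Si makes up 28.085/183.305 = 0.1532 of the mass, i.e. 15.32%.

15.32 mass %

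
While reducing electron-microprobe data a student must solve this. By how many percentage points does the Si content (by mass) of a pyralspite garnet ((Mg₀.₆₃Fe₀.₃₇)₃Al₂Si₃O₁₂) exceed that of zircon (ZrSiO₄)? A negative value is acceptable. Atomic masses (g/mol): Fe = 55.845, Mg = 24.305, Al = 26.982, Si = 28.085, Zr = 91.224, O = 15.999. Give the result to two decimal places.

Si in (Mg₀.₆₃Fe₀.₃₇)₃Al₂Si₃O₁₂: molar mass 438.131 g/mol; 3×28.085 = 84.255 g → 19.23 wt%.
Si in ZrSiO₄: molar mass 183.305 g/mol; 1×28.085 = 28.085 g → 15.32 wt%.
Difference = 19.23 − 15.32 = 3.91 percentage points.

3.91 percentage points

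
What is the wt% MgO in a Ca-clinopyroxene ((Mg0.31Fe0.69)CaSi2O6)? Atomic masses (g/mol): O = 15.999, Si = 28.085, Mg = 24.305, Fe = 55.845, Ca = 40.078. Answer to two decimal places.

Molar mass of (Mg0.31Fe0.69)CaSi2O6 = 0.31×24.305 + 0.69×55.845 + 1×40.078 + 2×28.085 + 6×15.999 = 238.310 g/mol.
Each formula unit contains 0.31 Mg, equivalent to 0.31/1 = 0.3100 mol MgO.
M(MgO) = 1×24.305 + 1×15.999 = 40.304 g/mol.
Mass of MgO per formula unit = 0.3100 × 40.304 = 12.494 g.
MgO wt% = 12.494 / 238.310 × 100 = 5.24%.

5.24 wt%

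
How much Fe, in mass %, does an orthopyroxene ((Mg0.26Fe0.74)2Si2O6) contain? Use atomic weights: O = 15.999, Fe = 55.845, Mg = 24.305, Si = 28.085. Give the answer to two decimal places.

33.40 mass %

Molar mass of (Mg0.26Fe0.74)2Si2O6: 0.52*24.305 + 1.48*55.845 + 2*28.085 + 6*15.999 = 247.453 g/mol.
Mass of Fe per formula unit: 1.48 × 55.845 = 82.651 g.
Weight fraction Fe = 82.651 / 247.453 = 0.3340.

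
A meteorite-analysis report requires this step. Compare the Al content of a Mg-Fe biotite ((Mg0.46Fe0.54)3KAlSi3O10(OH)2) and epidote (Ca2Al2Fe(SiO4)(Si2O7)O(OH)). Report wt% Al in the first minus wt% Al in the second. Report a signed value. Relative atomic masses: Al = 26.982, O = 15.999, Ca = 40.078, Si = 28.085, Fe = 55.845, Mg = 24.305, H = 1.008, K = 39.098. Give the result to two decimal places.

-5.41 percentage points

M((Mg0.46Fe0.54)3KAlSi3O10(OH)2) = 468.349 g/mol, so wt% Al = 26.982/468.349 × 100 = 5.76%.
M(Ca2Al2Fe(SiO4)(Si2O7)O(OH)) = 483.215 g/mol, so wt% Al = 53.964/483.215 × 100 = 11.17%.
5.76 − 11.17 = -5.41 pp.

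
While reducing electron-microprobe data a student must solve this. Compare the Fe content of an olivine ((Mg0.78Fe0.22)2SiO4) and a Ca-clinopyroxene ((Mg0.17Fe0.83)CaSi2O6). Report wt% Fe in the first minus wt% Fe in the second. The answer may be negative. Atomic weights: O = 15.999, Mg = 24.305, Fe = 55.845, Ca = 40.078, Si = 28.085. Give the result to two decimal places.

First mineral: 24.572 g Fe in 154.569 g formula = 15.90 wt% Fe.
Second mineral: 46.351 g Fe in 242.725 g formula = 19.10 wt% Fe.
15.90% − 19.10% gives a difference of -3.20 percentage points.

-3.20 percentage points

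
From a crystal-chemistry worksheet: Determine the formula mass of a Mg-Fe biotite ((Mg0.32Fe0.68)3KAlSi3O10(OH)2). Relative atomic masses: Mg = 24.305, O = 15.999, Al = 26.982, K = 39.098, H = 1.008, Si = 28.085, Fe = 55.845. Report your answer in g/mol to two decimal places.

481.60 g/mol

The formula mass is the sum 0.96(24.305) + 2.04(55.845) + 1(39.098) + 1(26.982) + 3(28.085) + 12(15.999) + 2(1.008).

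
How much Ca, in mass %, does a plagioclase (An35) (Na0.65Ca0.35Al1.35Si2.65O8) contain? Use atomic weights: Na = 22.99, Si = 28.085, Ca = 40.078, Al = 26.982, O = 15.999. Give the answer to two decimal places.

Formula mass = 0.65×22.99 + 0.35×40.078 + 1.35×26.982 + 2.65×28.085 + 8×15.999 = 267.814 g/mol, of which 14.027 g is Ca.
So Ca makes up 14.027/267.814 = 0.0524 of the mass, i.e. 5.24%.

5.24 mass %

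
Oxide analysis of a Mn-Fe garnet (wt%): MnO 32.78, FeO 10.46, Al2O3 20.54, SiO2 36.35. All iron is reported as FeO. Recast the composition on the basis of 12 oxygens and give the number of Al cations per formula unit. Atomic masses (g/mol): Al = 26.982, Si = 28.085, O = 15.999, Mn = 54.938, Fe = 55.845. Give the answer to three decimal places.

32.78 wt% MnO ÷ 70.937 g/mol = 0.46210 mol, giving 0.46210 Mn and 0.46210 O.
10.46 wt% FeO ÷ 71.844 g/mol = 0.14559 mol, giving 0.14559 Fe and 0.14559 O.
20.54 wt% Al2O3 ÷ 101.961 g/mol = 0.20145 mol, giving 0.40290 Al and 0.60435 O.
36.35 wt% SiO2 ÷ 60.083 g/mol = 0.60500 mol, giving 0.60500 Si and 1.21000 O.
Oxygen sums to 2.42204; scaling by 12/2.42204 = 4.95450 puts the formula on 12 O.
Al: 0.40290 × 4.95450 = 1.996 atoms per formula unit.

1.996 Al apfu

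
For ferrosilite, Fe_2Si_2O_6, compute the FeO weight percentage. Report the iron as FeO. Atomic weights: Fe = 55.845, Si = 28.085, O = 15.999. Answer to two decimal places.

54.46 wt%

Molar mass of Fe_2Si_2O_6 = 2·55.845 + 2·28.085 + 6·15.999 = 263.854 g/mol.
Each formula unit contains 2 Fe, equivalent to 2/1 = 2.0000 mol FeO.
M(FeO) = 1×55.845 + 1×15.999 = 71.844 g/mol.
Mass of FeO per formula unit = 2.0000 × 71.844 = 143.688 g.
FeO wt% = 143.688 / 263.854 × 100 = 54.46%.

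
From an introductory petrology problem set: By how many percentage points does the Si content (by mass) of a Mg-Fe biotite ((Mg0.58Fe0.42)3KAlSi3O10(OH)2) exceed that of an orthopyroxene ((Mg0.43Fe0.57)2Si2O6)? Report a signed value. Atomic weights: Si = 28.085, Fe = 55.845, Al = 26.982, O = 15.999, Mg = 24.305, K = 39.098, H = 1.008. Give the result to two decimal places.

M((Mg0.58Fe0.42)3KAlSi3O10(OH)2) = 456.994 g/mol, so wt% Si = 84.255/456.994 × 100 = 18.44%.
M((Mg0.43Fe0.57)2Si2O6) = 236.730 g/mol, so wt% Si = 56.170/236.730 × 100 = 23.73%.
18.44 − 23.73 = -5.29 pp.

-5.29 percentage points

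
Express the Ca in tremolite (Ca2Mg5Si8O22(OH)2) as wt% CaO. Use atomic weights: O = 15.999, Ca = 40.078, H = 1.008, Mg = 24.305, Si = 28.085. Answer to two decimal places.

13.81 wt%

Formula mass = 812.353 g/mol.
2 Ca → 2.0000 mol CaO per formula unit; M(CaO) = 56.077, so CaO mass = 112.154 g.
112.154/812.353 × 100 = 13.81 wt%.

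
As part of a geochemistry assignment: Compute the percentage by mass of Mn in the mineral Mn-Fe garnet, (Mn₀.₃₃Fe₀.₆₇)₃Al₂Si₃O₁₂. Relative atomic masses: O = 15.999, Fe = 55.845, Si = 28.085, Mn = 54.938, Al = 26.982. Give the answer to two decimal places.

M((Mn₀.₃₃Fe₀.₆₇)₃Al₂Si₃O₁₂) = 496.844 g/mol.
Mn contributes 0.99 × 54.938 = 54.389 g per mole.
54.389/496.844 = 0.1095 → 10.95%.

10.95 wt%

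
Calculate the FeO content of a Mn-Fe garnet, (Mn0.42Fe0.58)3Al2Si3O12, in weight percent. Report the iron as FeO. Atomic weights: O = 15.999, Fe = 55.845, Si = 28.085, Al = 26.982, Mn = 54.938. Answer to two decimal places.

M((Mn0.42Fe0.58)3Al2Si3O12) = 496.599 g/mol; M(FeO) = 71.844 g/mol.
Moles FeO per formula unit = 1.74 Fe ÷ 1 = 1.7400.
FeO fraction = (1.7400 × 71.844) / 496.599 = 125.009/496.599 = 0.2517.

25.17 wt%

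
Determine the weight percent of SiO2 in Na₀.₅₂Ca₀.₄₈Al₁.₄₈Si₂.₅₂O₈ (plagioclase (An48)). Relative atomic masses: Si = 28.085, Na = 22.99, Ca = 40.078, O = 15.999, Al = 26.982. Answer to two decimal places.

M(Na₀.₅₂Ca₀.₄₈Al₁.₄₈Si₂.₅₂O₈) = 269.892 g/mol; M(SiO2) = 60.083 g/mol.
Moles SiO2 per formula unit = 2.52 Si ÷ 1 = 2.5200.
SiO2 fraction = (2.5200 × 60.083) / 269.892 = 151.409/269.892 = 0.5610.

56.10 wt%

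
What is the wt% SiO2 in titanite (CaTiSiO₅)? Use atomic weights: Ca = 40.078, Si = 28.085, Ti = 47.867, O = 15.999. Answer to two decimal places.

30.65 wt%

M(CaTiSiO₅) = 196.025 g/mol; M(SiO2) = 60.083 g/mol.
Moles SiO2 per formula unit = 1 Si ÷ 1 = 1.0000.
SiO2 fraction = (1.0000 × 60.083) / 196.025 = 60.083/196.025 = 0.3065.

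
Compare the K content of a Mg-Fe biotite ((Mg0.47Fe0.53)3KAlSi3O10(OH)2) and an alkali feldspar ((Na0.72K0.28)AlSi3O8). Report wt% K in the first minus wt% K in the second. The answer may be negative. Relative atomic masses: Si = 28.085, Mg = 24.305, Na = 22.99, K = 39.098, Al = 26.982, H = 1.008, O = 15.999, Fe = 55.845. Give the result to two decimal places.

4.26 percentage points

K in (Mg0.47Fe0.53)3KAlSi3O10(OH)2: molar mass 467.403 g/mol; 1×39.098 = 39.098 g → 8.36 wt%.
K in (Na0.72K0.28)AlSi3O8: molar mass 266.729 g/mol; 0.28×39.098 = 10.947 g → 4.10 wt%.
Difference = 8.36 − 4.10 = 4.26 percentage points.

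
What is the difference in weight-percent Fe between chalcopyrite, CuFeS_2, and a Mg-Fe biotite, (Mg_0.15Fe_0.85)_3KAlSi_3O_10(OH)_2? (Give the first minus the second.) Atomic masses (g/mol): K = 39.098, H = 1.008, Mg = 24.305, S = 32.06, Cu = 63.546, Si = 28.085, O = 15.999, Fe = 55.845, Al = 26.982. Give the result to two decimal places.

1.82 percentage points

M(CuFeS_2) = 183.511 g/mol, so wt% Fe = 55.845/183.511 × 100 = 30.43%.
M((Mg_0.15Fe_0.85)_3KAlSi_3O_10(OH)_2) = 497.681 g/mol, so wt% Fe = 142.405/497.681 × 100 = 28.61%.
30.43 − 28.61 = 1.82 pp.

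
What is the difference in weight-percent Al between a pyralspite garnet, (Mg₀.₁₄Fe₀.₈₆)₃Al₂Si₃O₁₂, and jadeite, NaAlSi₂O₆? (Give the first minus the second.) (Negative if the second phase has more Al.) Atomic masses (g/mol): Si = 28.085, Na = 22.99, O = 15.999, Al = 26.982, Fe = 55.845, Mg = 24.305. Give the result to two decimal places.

M((Mg₀.₁₄Fe₀.₈₆)₃Al₂Si₃O₁₂) = 484.495 g/mol, so wt% Al = 53.964/484.495 × 100 = 11.14%.
M(NaAlSi₂O₆) = 202.136 g/mol, so wt% Al = 26.982/202.136 × 100 = 13.35%.
11.14 − 13.35 = -2.21 pp.

-2.21 percentage points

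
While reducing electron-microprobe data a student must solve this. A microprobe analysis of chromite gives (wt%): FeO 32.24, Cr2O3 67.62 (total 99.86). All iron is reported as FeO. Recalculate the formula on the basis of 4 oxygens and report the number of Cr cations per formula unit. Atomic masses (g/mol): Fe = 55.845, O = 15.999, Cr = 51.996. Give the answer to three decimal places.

FeO: 32.24/71.844 = 0.44875 mol → 0.44875 mol Fe, 0.44875 mol O.
Cr2O3: 67.62/151.989 = 0.44490 mol → 0.88980 mol Cr, 1.33470 mol O.
Total oxygen = 1.78345 mol. Normalization factor = 4/1.78345 = 2.24284.
Cr per 4 O = 0.88980 × 2.24284 = 1.996.

1.996 Cr apfu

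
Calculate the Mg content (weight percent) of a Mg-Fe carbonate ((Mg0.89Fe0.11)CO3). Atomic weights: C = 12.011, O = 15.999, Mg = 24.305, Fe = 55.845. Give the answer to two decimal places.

Formula mass = 0.89·24.305 + 0.11·55.845 + 1·12.011 + 3·15.999 = 87.782 g/mol, of which 21.631 g is Mg.
So Mg makes up 21.631/87.782 = 0.2464 of the mass, i.e. 24.64%.

24.64 weight percent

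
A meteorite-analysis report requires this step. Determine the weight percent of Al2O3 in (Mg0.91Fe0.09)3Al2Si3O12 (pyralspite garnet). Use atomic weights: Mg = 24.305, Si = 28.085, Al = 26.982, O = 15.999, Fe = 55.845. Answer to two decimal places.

24.77 wt%

M((Mg0.91Fe0.09)3Al2Si3O12) = 411.638 g/mol; M(Al2O3) = 101.961 g/mol.
Moles Al2O3 per formula unit = 2 Al ÷ 2 = 1.0000.
Al2O3 fraction = (1.0000 × 101.961) / 411.638 = 101.961/411.638 = 0.2477.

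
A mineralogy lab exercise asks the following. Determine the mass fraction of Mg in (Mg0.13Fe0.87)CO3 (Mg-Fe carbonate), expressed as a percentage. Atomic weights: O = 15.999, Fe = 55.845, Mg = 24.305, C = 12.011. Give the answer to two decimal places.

2.83 wt%

Formula mass = 0.13×24.305 + 0.87×55.845 + 1×12.011 + 3×15.999 = 111.753 g/mol, of which 3.160 g is Mg.
So Mg makes up 3.160/111.753 = 0.0283 of the mass, i.e. 2.83%.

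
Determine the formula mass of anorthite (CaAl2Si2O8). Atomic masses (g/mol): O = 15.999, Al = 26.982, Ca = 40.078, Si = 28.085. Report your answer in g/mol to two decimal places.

M = 1×40.078 + 2×26.982 + 2×28.085 + 8×15.999

278.20 g/mol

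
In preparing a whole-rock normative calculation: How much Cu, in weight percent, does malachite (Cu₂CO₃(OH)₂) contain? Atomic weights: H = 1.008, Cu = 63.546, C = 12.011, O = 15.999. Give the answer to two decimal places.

57.48 weight percent

Molar mass of Cu₂CO₃(OH)₂: 2*63.546 + 1*12.011 + 5*15.999 + 2*1.008 = 221.114 g/mol.
Mass of Cu per formula unit: 2 × 63.546 = 127.092 g.
Weight fraction Cu = 127.092 / 221.114 = 0.5748.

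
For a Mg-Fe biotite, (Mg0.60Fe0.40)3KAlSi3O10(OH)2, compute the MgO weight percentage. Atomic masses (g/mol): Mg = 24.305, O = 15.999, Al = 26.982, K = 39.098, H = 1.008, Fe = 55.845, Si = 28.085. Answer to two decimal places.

15.94 wt%

M((Mg0.60Fe0.40)3KAlSi3O10(OH)2) = 455.102 g/mol; M(MgO) = 40.304 g/mol.
Moles MgO per formula unit = 1.80 Mg ÷ 1 = 1.8000.
MgO fraction = (1.8000 × 40.304) / 455.102 = 72.547/455.102 = 0.1594.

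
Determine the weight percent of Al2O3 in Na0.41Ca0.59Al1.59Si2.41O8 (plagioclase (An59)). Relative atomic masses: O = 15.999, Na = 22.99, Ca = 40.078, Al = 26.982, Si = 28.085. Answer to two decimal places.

29.84 wt%

Molar mass of Na0.41Ca0.59Al1.59Si2.41O8 = 0.41·22.99 + 0.59·40.078 + 1.59·26.982 + 2.41·28.085 + 8·15.999 = 271.650 g/mol.
Each formula unit contains 1.59 Al, equivalent to 1.59/2 = 0.7950 mol Al2O3.
M(Al2O3) = 2×26.982 + 3×15.999 = 101.961 g/mol.
Mass of Al2O3 per formula unit = 0.7950 × 101.961 = 81.059 g.
Al2O3 wt% = 81.059 / 271.650 × 100 = 29.84%.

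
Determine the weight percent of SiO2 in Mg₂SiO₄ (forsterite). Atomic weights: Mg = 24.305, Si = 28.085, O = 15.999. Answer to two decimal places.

42.71 wt%

Molar mass of Mg₂SiO₄ = 2·24.305 + 1·28.085 + 4·15.999 = 140.691 g/mol.
Each formula unit contains 1 Si, equivalent to 1/1 = 1.0000 mol SiO2.
M(SiO2) = 1×28.085 + 2×15.999 = 60.083 g/mol.
Mass of SiO2 per formula unit = 1.0000 × 60.083 = 60.083 g.
SiO2 wt% = 60.083 / 140.691 × 100 = 42.71%.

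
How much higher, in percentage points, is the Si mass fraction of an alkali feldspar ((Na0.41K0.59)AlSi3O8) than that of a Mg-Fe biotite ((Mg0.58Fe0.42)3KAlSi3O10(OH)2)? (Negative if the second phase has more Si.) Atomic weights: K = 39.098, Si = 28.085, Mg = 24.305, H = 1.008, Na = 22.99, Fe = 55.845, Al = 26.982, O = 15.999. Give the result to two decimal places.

Si in (Na0.41K0.59)AlSi3O8: molar mass 271.723 g/mol; 3×28.085 = 84.255 g → 31.01 wt%.
Si in (Mg0.58Fe0.42)3KAlSi3O10(OH)2: molar mass 456.994 g/mol; 3×28.085 = 84.255 g → 18.44 wt%.
Difference = 31.01 − 18.44 = 12.57 percentage points.

12.57 percentage points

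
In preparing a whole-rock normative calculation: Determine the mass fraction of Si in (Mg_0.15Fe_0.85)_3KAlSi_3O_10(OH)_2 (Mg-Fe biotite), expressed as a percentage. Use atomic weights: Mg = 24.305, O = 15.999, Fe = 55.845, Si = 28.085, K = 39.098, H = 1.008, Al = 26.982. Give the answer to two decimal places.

Formula mass = 0.45·24.305 + 2.55·55.845 + 1·39.098 + 1·26.982 + 3·28.085 + 12·15.999 + 2·1.008 = 497.681 g/mol, of which 84.255 g is Si.
So Si makes up 84.255/497.681 = 0.1693 of the mass, i.e. 16.93%.

16.93 mass %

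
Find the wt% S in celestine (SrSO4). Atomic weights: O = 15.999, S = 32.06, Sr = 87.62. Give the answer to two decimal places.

17.45 wt%

M(SrSO4) = 183.676 g/mol.
S contributes 1 × 32.06 = 32.060 g per mole.
32.060/183.676 = 0.1745 → 17.45%.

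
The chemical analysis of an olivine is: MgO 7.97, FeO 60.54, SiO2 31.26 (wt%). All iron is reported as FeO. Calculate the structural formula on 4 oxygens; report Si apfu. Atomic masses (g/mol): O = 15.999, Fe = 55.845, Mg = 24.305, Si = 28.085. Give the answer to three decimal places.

MgO: 7.97/40.304 = 0.19775 mol → 0.19775 mol Mg, 0.19775 mol O.
FeO: 60.54/71.844 = 0.84266 mol → 0.84266 mol Fe, 0.84266 mol O.
SiO2: 31.26/60.083 = 0.52028 mol → 0.52028 mol Si, 1.04056 mol O.
Total oxygen = 2.08097 mol. Normalization factor = 4/2.08097 = 1.92218.
Si per 4 O = 0.52028 × 1.92218 = 1.000.

1.000 Si apfu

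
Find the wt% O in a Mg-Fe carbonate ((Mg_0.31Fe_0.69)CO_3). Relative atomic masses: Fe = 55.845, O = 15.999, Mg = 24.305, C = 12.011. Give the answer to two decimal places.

Formula mass = 0.31×24.305 + 0.69×55.845 + 1×12.011 + 3×15.999 = 106.076 g/mol, of which 47.997 g is O.
So O makes up 47.997/106.076 = 0.4525 of the mass, i.e. 45.25%.

45.25 weight percent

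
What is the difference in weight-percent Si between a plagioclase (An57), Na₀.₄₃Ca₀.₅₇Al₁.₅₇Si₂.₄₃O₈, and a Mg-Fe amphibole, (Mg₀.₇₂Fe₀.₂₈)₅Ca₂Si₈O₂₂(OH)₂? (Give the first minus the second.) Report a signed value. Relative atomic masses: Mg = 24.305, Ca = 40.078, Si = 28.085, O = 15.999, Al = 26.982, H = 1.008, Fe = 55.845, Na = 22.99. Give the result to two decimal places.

-1.08 percentage points

Si in Na₀.₄₃Ca₀.₅₇Al₁.₅₇Si₂.₄₃O₈: molar mass 271.330 g/mol; 2.43×28.085 = 68.247 g → 25.15 wt%.
Si in (Mg₀.₇₂Fe₀.₂₈)₅Ca₂Si₈O₂₂(OH)₂: molar mass 856.509 g/mol; 8×28.085 = 224.680 g → 26.23 wt%.
Difference = 25.15 − 26.23 = -1.08 percentage points.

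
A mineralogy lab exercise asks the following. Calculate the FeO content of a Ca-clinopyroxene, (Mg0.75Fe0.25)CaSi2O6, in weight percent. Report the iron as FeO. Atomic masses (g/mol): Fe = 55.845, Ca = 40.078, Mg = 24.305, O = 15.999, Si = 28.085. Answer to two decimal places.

8.00 wt%

Formula mass = 224.432 g/mol.
0.25 Fe → 0.2500 mol FeO per formula unit; M(FeO) = 71.844, so FeO mass = 17.961 g.
17.961/224.432 × 100 = 8.00 wt%.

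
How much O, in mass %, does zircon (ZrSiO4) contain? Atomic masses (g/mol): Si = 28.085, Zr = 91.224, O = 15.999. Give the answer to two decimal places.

34.91 mass %

Molar mass of ZrSiO4: 1·91.224 + 1·28.085 + 4·15.999 = 183.305 g/mol.
Mass of O per formula unit: 4 × 15.999 = 63.996 g.
Weight fraction O = 63.996 / 183.305 = 0.3491.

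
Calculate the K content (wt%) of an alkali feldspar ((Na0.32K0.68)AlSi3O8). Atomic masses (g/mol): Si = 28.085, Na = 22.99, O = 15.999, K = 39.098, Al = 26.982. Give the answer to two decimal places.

9.73 wt%

Molar mass of (Na0.32K0.68)AlSi3O8: 0.32×22.99 + 0.68×39.098 + 1×26.982 + 3×28.085 + 8×15.999 = 273.172 g/mol.
Mass of K per formula unit: 0.68 × 39.098 = 26.587 g.
Weight fraction K = 26.587 / 273.172 = 0.0973.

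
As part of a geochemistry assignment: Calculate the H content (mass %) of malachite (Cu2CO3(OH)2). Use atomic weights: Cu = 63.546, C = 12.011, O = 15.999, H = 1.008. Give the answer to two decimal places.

M(Cu2CO3(OH)2) = 221.114 g/mol.
H contributes 2 × 1.008 = 2.016 g per mole.
2.016/221.114 = 0.0091 → 0.91%.

0.91 mass %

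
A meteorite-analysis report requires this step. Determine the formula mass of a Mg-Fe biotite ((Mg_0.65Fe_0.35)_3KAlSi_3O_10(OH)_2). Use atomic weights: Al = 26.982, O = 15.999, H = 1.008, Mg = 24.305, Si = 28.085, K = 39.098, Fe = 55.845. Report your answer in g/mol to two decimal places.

The formula mass is the sum 1.95×24.305 + 1.05×55.845 + 1×39.098 + 1×26.982 + 3×28.085 + 12×15.999 + 2×1.008.

450.37 g/mol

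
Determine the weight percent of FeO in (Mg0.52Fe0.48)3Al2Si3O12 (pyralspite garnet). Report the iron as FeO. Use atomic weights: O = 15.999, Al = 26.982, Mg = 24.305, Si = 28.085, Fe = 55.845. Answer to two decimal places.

23.06 wt%

Formula mass = 448.540 g/mol.
1.44 Fe → 1.4400 mol FeO per formula unit; M(FeO) = 71.844, so FeO mass = 103.455 g.
103.455/448.540 × 100 = 23.06 wt%.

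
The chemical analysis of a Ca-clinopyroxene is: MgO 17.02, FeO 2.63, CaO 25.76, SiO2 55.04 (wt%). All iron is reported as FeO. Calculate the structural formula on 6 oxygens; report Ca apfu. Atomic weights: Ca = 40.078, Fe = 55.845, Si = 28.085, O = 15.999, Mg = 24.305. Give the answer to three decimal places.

MgO: 17.02/40.304 = 0.42229 mol → 0.42229 mol Mg, 0.42229 mol O.
FeO: 2.63/71.844 = 0.03661 mol → 0.03661 mol Fe, 0.03661 mol O.
CaO: 25.76/56.077 = 0.45937 mol → 0.45937 mol Ca, 0.45937 mol O.
SiO2: 55.04/60.083 = 0.91607 mol → 0.91607 mol Si, 1.83214 mol O.
Total oxygen = 2.75041 mol. Normalization factor = 6/2.75041 = 2.18149.
Ca per 6 O = 0.45937 × 2.18149 = 1.002.

1.002 Ca apfu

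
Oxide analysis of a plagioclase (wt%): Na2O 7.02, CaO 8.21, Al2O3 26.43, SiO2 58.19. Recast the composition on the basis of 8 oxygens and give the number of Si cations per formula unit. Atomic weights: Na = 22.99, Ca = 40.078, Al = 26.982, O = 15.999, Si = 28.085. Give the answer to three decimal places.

2.605 Si apfu

Na2O (M=61.979): mol = 0.11326; Na = 0.22652, O = 0.11326.
CaO (M=56.077): mol = 0.14641; Ca = 0.14641, O = 0.14641.
Al2O3 (M=101.961): mol = 0.25922; Al = 0.51844, O = 0.77766.
SiO2 (M=60.083): mol = 0.96849; Si = 0.96849, O = 1.93698.
ΣO = 2.97431; factor = 8/ΣO = 2.68970.
Si apfu = 0.96849 × 2.68970 = 2.605.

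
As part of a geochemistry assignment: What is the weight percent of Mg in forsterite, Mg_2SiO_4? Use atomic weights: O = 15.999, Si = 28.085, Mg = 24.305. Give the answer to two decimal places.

Formula mass = 2*24.305 + 1*28.085 + 4*15.999 = 140.691 g/mol, of which 48.610 g is Mg.
So Mg makes up 48.610/140.691 = 0.3455 of the mass, i.e. 34.55%.

34.55 wt%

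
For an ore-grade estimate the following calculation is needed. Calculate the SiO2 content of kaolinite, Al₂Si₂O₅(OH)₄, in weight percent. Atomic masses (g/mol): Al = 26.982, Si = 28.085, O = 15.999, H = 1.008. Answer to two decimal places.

46.55 wt%

M(Al₂Si₂O₅(OH)₄) = 258.157 g/mol; M(SiO2) = 60.083 g/mol.
Moles SiO2 per formula unit = 2 Si ÷ 1 = 2.0000.
SiO2 fraction = (2.0000 × 60.083) / 258.157 = 120.166/258.157 = 0.4655.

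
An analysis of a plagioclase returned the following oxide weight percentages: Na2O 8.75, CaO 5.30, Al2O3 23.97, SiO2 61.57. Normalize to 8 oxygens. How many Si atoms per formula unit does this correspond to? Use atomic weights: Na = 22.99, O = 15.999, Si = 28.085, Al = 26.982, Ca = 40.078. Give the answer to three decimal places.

Na2O (M=61.979): mol = 0.14118; Na = 0.28236, O = 0.14118.
CaO (M=56.077): mol = 0.09451; Ca = 0.09451, O = 0.09451.
Al2O3 (M=101.961): mol = 0.23509; Al = 0.47018, O = 0.70527.
SiO2 (M=60.083): mol = 1.02475; Si = 1.02475, O = 2.04950.
ΣO = 2.99046; factor = 8/ΣO = 2.67517.
Si apfu = 1.02475 × 2.67517 = 2.741.

2.741 Si apfu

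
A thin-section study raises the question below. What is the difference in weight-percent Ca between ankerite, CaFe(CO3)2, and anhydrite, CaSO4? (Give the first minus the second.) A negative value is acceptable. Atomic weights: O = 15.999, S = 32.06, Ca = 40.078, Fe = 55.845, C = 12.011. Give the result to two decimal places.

-10.88 percentage points

M(CaFe(CO3)2) = 215.939 g/mol, so wt% Ca = 40.078/215.939 × 100 = 18.56%.
M(CaSO4) = 136.134 g/mol, so wt% Ca = 40.078/136.134 × 100 = 29.44%.
18.56 − 29.44 = -10.88 pp.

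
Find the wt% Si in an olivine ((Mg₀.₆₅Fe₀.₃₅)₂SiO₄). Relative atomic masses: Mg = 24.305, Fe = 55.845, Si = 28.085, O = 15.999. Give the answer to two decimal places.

17.25 weight percent

Formula mass = 1.30·24.305 + 0.70·55.845 + 1·28.085 + 4·15.999 = 162.769 g/mol, of which 28.085 g is Si.
So Si makes up 28.085/162.769 = 0.1725 of the mass, i.e. 17.25%.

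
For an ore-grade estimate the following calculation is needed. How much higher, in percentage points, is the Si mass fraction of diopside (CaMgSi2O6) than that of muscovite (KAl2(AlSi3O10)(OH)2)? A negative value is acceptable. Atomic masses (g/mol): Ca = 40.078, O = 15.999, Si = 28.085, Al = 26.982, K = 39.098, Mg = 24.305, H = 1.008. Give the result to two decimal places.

4.79 percentage points

Si in CaMgSi2O6: molar mass 216.547 g/mol; 2×28.085 = 56.170 g → 25.94 wt%.
Si in KAl2(AlSi3O10)(OH)2: molar mass 398.303 g/mol; 3×28.085 = 84.255 g → 21.15 wt%.
Difference = 25.94 − 21.15 = 4.79 percentage points.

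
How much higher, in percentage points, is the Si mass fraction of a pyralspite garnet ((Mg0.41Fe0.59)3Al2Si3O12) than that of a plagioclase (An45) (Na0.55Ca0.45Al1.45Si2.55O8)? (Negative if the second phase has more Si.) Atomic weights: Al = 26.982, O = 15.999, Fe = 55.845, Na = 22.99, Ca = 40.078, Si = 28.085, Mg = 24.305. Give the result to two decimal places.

-8.22 percentage points

M((Mg0.41Fe0.59)3Al2Si3O12) = 458.948 g/mol, so wt% Si = 84.255/458.948 × 100 = 18.36%.
M(Na0.55Ca0.45Al1.45Si2.55O8) = 269.412 g/mol, so wt% Si = 71.617/269.412 × 100 = 26.58%.
18.36 − 26.58 = -8.22 pp.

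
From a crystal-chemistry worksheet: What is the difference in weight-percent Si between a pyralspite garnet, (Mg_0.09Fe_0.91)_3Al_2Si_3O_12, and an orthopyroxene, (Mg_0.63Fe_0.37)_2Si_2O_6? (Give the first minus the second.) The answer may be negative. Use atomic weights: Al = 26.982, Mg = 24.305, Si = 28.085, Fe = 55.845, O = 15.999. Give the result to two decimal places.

Si in (Mg_0.09Fe_0.91)_3Al_2Si_3O_12: molar mass 489.226 g/mol; 3×28.085 = 84.255 g → 17.22 wt%.
Si in (Mg_0.63Fe_0.37)_2Si_2O_6: molar mass 224.114 g/mol; 2×28.085 = 56.170 g → 25.06 wt%.
Difference = 17.22 − 25.06 = -7.84 percentage points.

-7.84 percentage points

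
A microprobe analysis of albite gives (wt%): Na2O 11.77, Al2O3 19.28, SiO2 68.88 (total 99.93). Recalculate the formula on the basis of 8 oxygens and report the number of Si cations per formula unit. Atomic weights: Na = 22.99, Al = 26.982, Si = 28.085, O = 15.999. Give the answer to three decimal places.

Na2O: 11.77/61.979 = 0.18990 mol → 0.37980 mol Na, 0.18990 mol O.
Al2O3: 19.28/101.961 = 0.18909 mol → 0.37818 mol Al, 0.56727 mol O.
SiO2: 68.88/60.083 = 1.14641 mol → 1.14641 mol Si, 2.29282 mol O.
Total oxygen = 3.04999 mol. Normalization factor = 8/3.04999 = 2.62296.
Si per 8 O = 1.14641 × 2.62296 = 3.007.

3.007 Si apfu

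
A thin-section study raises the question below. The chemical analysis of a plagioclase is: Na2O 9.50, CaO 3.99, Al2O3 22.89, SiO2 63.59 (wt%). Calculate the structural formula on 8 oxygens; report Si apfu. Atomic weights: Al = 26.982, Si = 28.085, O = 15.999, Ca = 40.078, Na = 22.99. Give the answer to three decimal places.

Na2O (M=61.979): mol = 0.15328; Na = 0.30656, O = 0.15328.
CaO (M=56.077): mol = 0.07115; Ca = 0.07115, O = 0.07115.
Al2O3 (M=101.961): mol = 0.22450; Al = 0.44900, O = 0.67350.
SiO2 (M=60.083): mol = 1.05837; Si = 1.05837, O = 2.11674.
ΣO = 3.01467; factor = 8/ΣO = 2.65369.
Si apfu = 1.05837 × 2.65369 = 2.809.

2.809 Si apfu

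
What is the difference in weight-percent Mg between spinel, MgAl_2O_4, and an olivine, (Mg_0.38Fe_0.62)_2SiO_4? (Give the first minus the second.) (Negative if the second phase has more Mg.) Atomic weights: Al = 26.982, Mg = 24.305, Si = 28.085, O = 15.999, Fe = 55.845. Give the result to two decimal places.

First mineral: 24.305 g Mg in 142.265 g formula = 17.08 wt% Mg.
Second mineral: 18.472 g Mg in 179.801 g formula = 10.27 wt% Mg.
17.08% − 10.27% gives a difference of 6.81 percentage points.

6.81 percentage points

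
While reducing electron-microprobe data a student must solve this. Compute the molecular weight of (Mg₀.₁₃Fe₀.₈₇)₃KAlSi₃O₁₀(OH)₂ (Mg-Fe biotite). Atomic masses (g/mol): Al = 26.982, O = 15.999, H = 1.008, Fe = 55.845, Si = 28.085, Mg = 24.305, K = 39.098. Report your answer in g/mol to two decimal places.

499.57 g/mol

The formula mass is the sum 0.39×24.305 + 2.61×55.845 + 1×39.098 + 1×26.982 + 3×28.085 + 12×15.999 + 2×1.008.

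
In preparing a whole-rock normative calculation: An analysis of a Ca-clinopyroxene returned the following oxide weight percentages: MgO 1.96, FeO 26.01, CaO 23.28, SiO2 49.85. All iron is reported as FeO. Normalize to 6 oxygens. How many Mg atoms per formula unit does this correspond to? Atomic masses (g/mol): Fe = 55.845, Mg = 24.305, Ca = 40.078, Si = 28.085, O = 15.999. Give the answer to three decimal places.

1.96 wt% MgO ÷ 40.304 g/mol = 0.04863 mol, giving 0.04863 Mg and 0.04863 O.
26.01 wt% FeO ÷ 71.844 g/mol = 0.36203 mol, giving 0.36203 Fe and 0.36203 O.
23.28 wt% CaO ÷ 56.077 g/mol = 0.41514 mol, giving 0.41514 Ca and 0.41514 O.
49.85 wt% SiO2 ÷ 60.083 g/mol = 0.82969 mol, giving 0.82969 Si and 1.65938 O.
Oxygen sums to 2.48518; scaling by 6/2.48518 = 2.41431 puts the formula on 6 O.
Mg: 0.04863 × 2.41431 = 0.117 atoms per formula unit.

0.117 Mg apfu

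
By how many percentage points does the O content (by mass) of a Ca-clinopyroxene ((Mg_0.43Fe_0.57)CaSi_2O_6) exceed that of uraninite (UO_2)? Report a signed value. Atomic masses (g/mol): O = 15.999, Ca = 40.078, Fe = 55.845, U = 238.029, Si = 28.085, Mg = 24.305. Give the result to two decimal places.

First mineral: 95.994 g O in 234.525 g formula = 40.93 wt% O.
Second mineral: 31.998 g O in 270.027 g formula = 11.85 wt% O.
40.93% − 11.85% gives a difference of 29.08 percentage points.

29.08 percentage points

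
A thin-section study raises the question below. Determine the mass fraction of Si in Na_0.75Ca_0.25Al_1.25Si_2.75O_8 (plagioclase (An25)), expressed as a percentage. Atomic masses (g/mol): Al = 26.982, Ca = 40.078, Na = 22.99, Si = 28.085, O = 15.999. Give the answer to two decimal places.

Molar mass of Na_0.75Ca_0.25Al_1.25Si_2.75O_8: 0.75×22.99 + 0.25×40.078 + 1.25×26.982 + 2.75×28.085 + 8×15.999 = 266.215 g/mol.
Mass of Si per formula unit: 2.75 × 28.085 = 77.234 g.
Weight fraction Si = 77.234 / 266.215 = 0.2901.

29.01 wt%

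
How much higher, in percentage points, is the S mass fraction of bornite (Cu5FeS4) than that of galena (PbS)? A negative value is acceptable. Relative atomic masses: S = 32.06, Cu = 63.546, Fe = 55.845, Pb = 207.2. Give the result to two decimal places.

First mineral: 128.240 g S in 501.815 g formula = 25.56 wt% S.
Second mineral: 32.060 g S in 239.260 g formula = 13.40 wt% S.
25.56% − 13.40% gives a difference of 12.16 percentage points.

12.16 percentage points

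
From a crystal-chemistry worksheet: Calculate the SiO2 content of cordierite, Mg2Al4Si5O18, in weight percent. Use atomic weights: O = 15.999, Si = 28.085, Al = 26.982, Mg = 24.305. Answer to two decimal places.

51.36 wt%

M(Mg2Al4Si5O18) = 584.945 g/mol; M(SiO2) = 60.083 g/mol.
Moles SiO2 per formula unit = 5 Si ÷ 1 = 5.0000.
SiO2 fraction = (5.0000 × 60.083) / 584.945 = 300.415/584.945 = 0.5136.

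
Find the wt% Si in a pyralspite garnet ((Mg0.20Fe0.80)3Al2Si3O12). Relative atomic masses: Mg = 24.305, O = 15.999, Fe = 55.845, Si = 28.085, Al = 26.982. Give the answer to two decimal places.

17.60 mass %

Formula mass = 0.60×24.305 + 2.40×55.845 + 2×26.982 + 3×28.085 + 12×15.999 = 478.818 g/mol, of which 84.255 g is Si.
So Si makes up 84.255/478.818 = 0.1760 of the mass, i.e. 17.60%.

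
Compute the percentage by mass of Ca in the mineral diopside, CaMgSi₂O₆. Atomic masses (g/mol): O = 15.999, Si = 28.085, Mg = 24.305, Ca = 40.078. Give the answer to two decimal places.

Molar mass of CaMgSi₂O₆: 1·40.078 + 1·24.305 + 2·28.085 + 6·15.999 = 216.547 g/mol.
Mass of Ca per formula unit: 1 × 40.078 = 40.078 g.
Weight fraction Ca = 40.078 / 216.547 = 0.1851.

18.51 weight percent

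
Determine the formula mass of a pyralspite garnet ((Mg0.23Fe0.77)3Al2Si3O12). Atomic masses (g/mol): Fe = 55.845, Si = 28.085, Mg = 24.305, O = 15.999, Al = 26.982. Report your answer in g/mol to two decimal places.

The formula mass is the sum 0.69*24.305 + 2.31*55.845 + 2*26.982 + 3*28.085 + 12*15.999.

475.98 g/mol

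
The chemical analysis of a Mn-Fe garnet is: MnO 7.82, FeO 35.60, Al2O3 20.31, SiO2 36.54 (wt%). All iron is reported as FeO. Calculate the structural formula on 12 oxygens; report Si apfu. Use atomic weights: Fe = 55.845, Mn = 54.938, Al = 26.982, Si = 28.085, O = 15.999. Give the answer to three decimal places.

3.016 Si apfu

MnO (M=70.937): mol = 0.11024; Mn = 0.11024, O = 0.11024.
FeO (M=71.844): mol = 0.49552; Fe = 0.49552, O = 0.49552.
Al2O3 (M=101.961): mol = 0.19919; Al = 0.39838, O = 0.59757.
SiO2 (M=60.083): mol = 0.60816; Si = 0.60816, O = 1.21632.
ΣO = 2.41965; factor = 12/ΣO = 4.95939.
Si apfu = 0.60816 × 4.95939 = 3.016.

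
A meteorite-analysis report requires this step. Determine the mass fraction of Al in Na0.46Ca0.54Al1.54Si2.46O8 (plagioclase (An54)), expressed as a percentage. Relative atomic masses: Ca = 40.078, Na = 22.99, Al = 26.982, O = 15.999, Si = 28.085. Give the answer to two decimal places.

15.34 weight percent

Formula mass = 0.46·22.99 + 0.54·40.078 + 1.54·26.982 + 2.46·28.085 + 8·15.999 = 270.851 g/mol, of which 41.552 g is Al.
So Al makes up 41.552/270.851 = 0.1534 of the mass, i.e. 15.34%.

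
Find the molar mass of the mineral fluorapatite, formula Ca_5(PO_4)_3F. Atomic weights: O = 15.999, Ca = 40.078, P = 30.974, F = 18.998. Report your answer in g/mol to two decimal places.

Ca: 5 × 40.078 = 200.3900
P: 3 × 30.974 = 92.9220
O: 12 × 15.999 = 191.9880
F: 1 × 18.998 = 18.9980
Summing the contributions gives the formula mass.

504.30 g/mol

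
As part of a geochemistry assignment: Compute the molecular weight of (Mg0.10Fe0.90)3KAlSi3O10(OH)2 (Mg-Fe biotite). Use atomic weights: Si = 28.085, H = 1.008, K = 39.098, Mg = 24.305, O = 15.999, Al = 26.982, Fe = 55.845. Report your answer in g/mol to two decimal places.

502.41 g/mol

The formula mass is the sum 0.30×24.305 + 2.70×55.845 + 1×39.098 + 1×26.982 + 3×28.085 + 12×15.999 + 2×1.008.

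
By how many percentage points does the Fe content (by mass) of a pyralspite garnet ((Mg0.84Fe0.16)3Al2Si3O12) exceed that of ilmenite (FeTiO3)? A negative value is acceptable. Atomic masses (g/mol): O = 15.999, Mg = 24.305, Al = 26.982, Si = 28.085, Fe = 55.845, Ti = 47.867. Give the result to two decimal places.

Fe in (Mg0.84Fe0.16)3Al2Si3O12: molar mass 418.261 g/mol; 0.48×55.845 = 26.806 g → 6.41 wt%.
Fe in FeTiO3: molar mass 151.709 g/mol; 1×55.845 = 55.845 g → 36.81 wt%.
Difference = 6.41 − 36.81 = -30.40 percentage points.

-30.40 percentage points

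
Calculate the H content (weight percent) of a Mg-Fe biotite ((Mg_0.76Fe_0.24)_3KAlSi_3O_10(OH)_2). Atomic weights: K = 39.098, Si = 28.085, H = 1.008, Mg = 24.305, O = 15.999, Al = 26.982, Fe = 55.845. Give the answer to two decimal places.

0.46 weight percent

M((Mg_0.76Fe_0.24)_3KAlSi_3O_10(OH)_2) = 439.963 g/mol.
H contributes 2 × 1.008 = 2.016 g per mole.
2.016/439.963 = 0.0046 → 0.46%.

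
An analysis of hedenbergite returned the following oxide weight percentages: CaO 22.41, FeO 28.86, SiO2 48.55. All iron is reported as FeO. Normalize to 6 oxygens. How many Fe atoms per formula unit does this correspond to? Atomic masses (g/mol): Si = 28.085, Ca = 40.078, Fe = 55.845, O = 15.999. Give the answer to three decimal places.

0.997 Fe apfu

CaO (M=56.077): mol = 0.39963; Ca = 0.39963, O = 0.39963.
FeO (M=71.844): mol = 0.40170; Fe = 0.40170, O = 0.40170.
SiO2 (M=60.083): mol = 0.80805; Si = 0.80805, O = 1.61610.
ΣO = 2.41743; factor = 6/ΣO = 2.48197.
Fe apfu = 0.40170 × 2.48197 = 0.997.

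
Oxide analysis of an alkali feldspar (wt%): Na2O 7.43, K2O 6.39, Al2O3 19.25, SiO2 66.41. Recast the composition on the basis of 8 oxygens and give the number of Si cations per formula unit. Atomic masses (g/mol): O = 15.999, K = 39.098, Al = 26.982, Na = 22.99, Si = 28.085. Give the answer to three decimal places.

2.983 Si apfu

Na2O (M=61.979): mol = 0.11988; Na = 0.23976, O = 0.11988.
K2O (M=94.195): mol = 0.06784; K = 0.13568, O = 0.06784.
Al2O3 (M=101.961): mol = 0.18880; Al = 0.37760, O = 0.56640.
SiO2 (M=60.083): mol = 1.10530; Si = 1.10530, O = 2.21060.
ΣO = 2.96472; factor = 8/ΣO = 2.69840.
Si apfu = 1.10530 × 2.69840 = 2.983.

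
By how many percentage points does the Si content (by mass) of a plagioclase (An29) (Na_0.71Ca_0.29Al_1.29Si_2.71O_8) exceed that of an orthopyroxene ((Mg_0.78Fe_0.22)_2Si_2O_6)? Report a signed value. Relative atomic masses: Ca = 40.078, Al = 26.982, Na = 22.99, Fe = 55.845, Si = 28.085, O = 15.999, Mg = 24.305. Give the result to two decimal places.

Si in Na_0.71Ca_0.29Al_1.29Si_2.71O_8: molar mass 266.855 g/mol; 2.71×28.085 = 76.110 g → 28.52 wt%.
Si in (Mg_0.78Fe_0.22)_2Si_2O_6: molar mass 214.652 g/mol; 2×28.085 = 56.170 g → 26.17 wt%.
Difference = 28.52 − 26.17 = 2.35 percentage points.

2.35 percentage points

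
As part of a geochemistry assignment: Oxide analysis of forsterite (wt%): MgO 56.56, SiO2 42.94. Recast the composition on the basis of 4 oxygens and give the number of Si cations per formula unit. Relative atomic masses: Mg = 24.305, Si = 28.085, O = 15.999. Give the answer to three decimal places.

MgO (M=40.304): mol = 1.40333; Mg = 1.40333, O = 1.40333.
SiO2 (M=60.083): mol = 0.71468; Si = 0.71468, O = 1.42936.
ΣO = 2.83269; factor = 4/ΣO = 1.41209.
Si apfu = 0.71468 × 1.41209 = 1.009.

1.009 Si apfu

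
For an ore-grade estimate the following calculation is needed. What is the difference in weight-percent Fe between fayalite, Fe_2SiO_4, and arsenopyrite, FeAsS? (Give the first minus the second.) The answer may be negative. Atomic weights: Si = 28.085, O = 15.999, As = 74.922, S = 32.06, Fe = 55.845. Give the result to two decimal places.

20.51 percentage points

M(Fe_2SiO_4) = 203.771 g/mol, so wt% Fe = 111.690/203.771 × 100 = 54.81%.
M(FeAsS) = 162.827 g/mol, so wt% Fe = 55.845/162.827 × 100 = 34.30%.
54.81 − 34.30 = 20.51 pp.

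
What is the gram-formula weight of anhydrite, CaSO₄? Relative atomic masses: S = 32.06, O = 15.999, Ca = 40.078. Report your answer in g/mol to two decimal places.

M = 1*40.078 + 1*32.06 + 4*15.999

136.13 g/mol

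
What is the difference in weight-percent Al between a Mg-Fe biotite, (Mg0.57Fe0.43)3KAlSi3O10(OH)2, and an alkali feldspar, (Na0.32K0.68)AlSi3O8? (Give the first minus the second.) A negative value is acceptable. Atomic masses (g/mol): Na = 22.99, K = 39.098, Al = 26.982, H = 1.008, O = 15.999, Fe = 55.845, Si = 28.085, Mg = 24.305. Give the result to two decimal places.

M((Mg0.57Fe0.43)3KAlSi3O10(OH)2) = 457.941 g/mol, so wt% Al = 26.982/457.941 × 100 = 5.89%.
M((Na0.32K0.68)AlSi3O8) = 273.172 g/mol, so wt% Al = 26.982/273.172 × 100 = 9.88%.
5.89 − 9.88 = -3.99 pp.

-3.99 percentage points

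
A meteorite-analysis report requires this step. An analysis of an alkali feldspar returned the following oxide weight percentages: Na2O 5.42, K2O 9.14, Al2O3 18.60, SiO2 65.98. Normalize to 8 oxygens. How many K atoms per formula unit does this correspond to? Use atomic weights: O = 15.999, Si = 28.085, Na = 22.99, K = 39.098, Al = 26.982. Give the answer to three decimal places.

5.42 wt% Na2O ÷ 61.979 g/mol = 0.08745 mol, giving 0.17490 Na and 0.08745 O.
9.14 wt% K2O ÷ 94.195 g/mol = 0.09703 mol, giving 0.19406 K and 0.09703 O.
18.60 wt% Al2O3 ÷ 101.961 g/mol = 0.18242 mol, giving 0.36484 Al and 0.54726 O.
65.98 wt% SiO2 ÷ 60.083 g/mol = 1.09815 mol, giving 1.09815 Si and 2.19630 O.
Oxygen sums to 2.92804; scaling by 8/2.92804 = 2.73220 puts the formula on 8 O.
K: 0.19406 × 2.73220 = 0.530 atoms per formula unit.

0.530 K apfu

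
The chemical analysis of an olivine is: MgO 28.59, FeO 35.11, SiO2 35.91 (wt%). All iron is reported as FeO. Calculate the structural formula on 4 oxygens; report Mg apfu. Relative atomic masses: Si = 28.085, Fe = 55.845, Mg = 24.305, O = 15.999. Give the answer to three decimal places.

1.186 Mg apfu

MgO: 28.59/40.304 = 0.70936 mol → 0.70936 mol Mg, 0.70936 mol O.
FeO: 35.11/71.844 = 0.48870 mol → 0.48870 mol Fe, 0.48870 mol O.
SiO2: 35.91/60.083 = 0.59767 mol → 0.59767 mol Si, 1.19534 mol O.
Total oxygen = 2.39340 mol. Normalization factor = 4/2.39340 = 1.67126.
Mg per 4 O = 0.70936 × 1.67126 = 1.186.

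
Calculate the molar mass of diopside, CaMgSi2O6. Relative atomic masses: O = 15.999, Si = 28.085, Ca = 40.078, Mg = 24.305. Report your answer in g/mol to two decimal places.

M = 1·40.078 + 1·24.305 + 2·28.085 + 6·15.999

216.55 g/mol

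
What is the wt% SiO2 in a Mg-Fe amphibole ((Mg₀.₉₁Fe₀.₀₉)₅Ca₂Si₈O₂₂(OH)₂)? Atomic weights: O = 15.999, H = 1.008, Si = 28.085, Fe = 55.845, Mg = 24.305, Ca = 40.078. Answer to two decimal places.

Molar mass of (Mg₀.₉₁Fe₀.₀₉)₅Ca₂Si₈O₂₂(OH)₂ = 4.55·24.305 + 0.45·55.845 + 2·40.078 + 8·28.085 + 24·15.999 + 2·1.008 = 826.546 g/mol.
Each formula unit contains 8 Si, equivalent to 8/1 = 8.0000 mol SiO2.
M(SiO2) = 1×28.085 + 2×15.999 = 60.083 g/mol.
Mass of SiO2 per formula unit = 8.0000 × 60.083 = 480.664 g.
SiO2 wt% = 480.664 / 826.546 × 100 = 58.15%.

58.15 wt%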